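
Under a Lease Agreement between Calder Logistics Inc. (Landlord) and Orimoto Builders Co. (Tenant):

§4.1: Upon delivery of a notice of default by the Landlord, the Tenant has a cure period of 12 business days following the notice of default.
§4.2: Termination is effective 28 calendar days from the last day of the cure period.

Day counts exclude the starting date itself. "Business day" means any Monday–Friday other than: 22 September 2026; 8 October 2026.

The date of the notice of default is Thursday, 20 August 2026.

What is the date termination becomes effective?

5 October 2026

The last day of the cure period: counting 12 business days from Thursday, 20 August 2026 (Aug 21, Aug 24, Aug 25, Aug 26, …, Sep 3, Sep 4, Sep 7, skipping weekends) reaches Monday, 7 September 2026.
The date termination becomes effective: 28 calendar days after 7 September 2026 is 5 October 2026.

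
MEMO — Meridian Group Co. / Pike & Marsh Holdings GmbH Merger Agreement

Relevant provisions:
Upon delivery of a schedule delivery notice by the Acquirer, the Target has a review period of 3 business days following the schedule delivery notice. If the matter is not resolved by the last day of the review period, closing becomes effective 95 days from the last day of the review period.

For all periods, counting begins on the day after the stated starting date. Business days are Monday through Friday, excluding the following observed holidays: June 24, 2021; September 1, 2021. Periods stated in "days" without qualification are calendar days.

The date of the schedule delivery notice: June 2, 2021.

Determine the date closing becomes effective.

September 10, 2021

The last day of the review period: 3 business days after Wednesday, June 2, 2021, skipping weekends — Jun 3, Jun 4, Jun 7 — lands on Monday, June 7, 2021.
The date closing becomes effective: June 7, 2021 + 95 days = September 10, 2021.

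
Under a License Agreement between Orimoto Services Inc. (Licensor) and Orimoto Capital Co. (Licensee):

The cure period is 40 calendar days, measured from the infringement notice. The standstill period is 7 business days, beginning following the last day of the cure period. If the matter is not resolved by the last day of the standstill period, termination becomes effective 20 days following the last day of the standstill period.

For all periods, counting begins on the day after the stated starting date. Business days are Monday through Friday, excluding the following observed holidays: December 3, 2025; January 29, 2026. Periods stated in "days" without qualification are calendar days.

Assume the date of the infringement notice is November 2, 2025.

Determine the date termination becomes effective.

January 12, 2026

The last day of the cure period: November 2, 2025 + 40 days = December 12, 2025.
The last day of the standstill period: counting 7 business days from Friday, December 12, 2025 (Dec 15, Dec 16, Dec 17, Dec 18, Dec 19, Dec 22, Dec 23, skipping weekends) reaches Tuesday, December 23, 2025.
Adding 20 calendar days to December 23, 2025 gives January 12, 2026, which is the date termination becomes effective.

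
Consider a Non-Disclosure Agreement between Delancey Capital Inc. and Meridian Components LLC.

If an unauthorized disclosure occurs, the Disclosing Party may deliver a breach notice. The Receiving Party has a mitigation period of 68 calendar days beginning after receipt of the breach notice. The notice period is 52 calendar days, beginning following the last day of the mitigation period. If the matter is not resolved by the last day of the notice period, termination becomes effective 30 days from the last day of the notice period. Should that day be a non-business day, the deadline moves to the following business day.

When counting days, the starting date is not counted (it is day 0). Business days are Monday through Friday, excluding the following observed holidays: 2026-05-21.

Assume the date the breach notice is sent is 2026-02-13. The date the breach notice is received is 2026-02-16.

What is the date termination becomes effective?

2026-07-16

The last day of the mitigation period: 68 calendar days after 2026-02-16 is 2026-04-25.
Adding 52 calendar days to 2026-04-25 gives 2026-06-16, which is the last day of the notice period.
Adding 30 calendar days to 2026-06-16 gives 2026-07-16, which is the date termination becomes effective. 2026-07-16 is a Thursday and is not a listed holiday, so no roll-forward applies.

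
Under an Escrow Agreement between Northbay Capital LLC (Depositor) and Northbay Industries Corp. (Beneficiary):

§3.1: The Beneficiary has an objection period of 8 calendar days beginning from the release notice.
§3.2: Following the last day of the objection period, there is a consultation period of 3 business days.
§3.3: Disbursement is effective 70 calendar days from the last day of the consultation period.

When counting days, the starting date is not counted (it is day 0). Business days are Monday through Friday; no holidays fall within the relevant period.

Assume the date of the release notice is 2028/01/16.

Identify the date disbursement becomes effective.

Adding 8 calendar days to 2028/01/16 gives 2028/01/24, which is the last day of the objection period.
The last day of the consultation period: 3 business days after Monday, 2028/01/24, skipping weekends — Jan 25, Jan 26, Jan 27 — lands on Thursday, 2028/01/27.
Adding 70 calendar days to 2028/01/27 gives 2028/04/06, which is the date disbursement becomes effective.

2028/04/06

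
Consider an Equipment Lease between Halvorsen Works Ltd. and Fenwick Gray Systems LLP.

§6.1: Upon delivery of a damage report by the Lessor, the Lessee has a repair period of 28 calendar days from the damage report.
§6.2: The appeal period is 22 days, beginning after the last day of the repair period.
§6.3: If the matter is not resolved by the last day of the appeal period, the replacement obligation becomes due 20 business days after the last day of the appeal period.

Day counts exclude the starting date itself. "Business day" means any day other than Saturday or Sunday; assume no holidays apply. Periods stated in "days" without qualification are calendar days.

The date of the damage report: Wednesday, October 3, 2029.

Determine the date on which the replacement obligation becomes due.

December 20, 2029

The last day of the repair period: 28 calendar days after October 3, 2029 is October 31, 2029.
The last day of the appeal period: 22 calendar days after October 31, 2029 is November 22, 2029.
The date on which the replacement obligation becomes due: counting 20 business days from Thursday, November 22, 2029 (Nov 23, Nov 26, Nov 27, Nov 28, …, Dec 18, Dec 19, Dec 20, skipping weekends) reaches Thursday, December 20, 2029.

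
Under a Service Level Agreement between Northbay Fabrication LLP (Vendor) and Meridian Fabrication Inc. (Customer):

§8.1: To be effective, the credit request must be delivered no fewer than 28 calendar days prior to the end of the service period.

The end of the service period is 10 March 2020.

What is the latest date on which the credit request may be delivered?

11 February 2020

Counting back 28 calendar days from 10 March 2020 gives 11 February 2020.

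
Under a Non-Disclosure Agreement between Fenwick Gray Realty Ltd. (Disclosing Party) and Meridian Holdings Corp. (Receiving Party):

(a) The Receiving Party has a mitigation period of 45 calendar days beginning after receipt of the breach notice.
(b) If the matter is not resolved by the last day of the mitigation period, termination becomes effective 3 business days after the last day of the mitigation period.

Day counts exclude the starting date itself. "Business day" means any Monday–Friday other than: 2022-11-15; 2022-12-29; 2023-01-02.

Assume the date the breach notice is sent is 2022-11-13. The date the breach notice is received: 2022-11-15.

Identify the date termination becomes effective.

2023-01-05

Adding 45 calendar days to 2022-11-15 gives 2022-12-30, which is the last day of the mitigation period.
The date termination becomes effective: 3 business days after Friday, 2022-12-30, skipping weekends and the listed holiday on Jan 2 — Jan 3, Jan 4, Jan 5 — lands on Thursday, 2023-01-05.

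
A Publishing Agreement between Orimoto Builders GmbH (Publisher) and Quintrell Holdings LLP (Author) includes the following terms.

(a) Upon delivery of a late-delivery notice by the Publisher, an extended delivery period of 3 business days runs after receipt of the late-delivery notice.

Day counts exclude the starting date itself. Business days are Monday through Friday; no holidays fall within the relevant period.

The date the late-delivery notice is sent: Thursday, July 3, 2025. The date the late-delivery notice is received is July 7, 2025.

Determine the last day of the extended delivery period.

From Monday, July 7, 2025, 3 business days (Jul 8, Jul 9, Jul 10, skipping weekends) brings us to Thursday, July 10, 2025, which is the last day of the extended delivery period.

July 10, 2025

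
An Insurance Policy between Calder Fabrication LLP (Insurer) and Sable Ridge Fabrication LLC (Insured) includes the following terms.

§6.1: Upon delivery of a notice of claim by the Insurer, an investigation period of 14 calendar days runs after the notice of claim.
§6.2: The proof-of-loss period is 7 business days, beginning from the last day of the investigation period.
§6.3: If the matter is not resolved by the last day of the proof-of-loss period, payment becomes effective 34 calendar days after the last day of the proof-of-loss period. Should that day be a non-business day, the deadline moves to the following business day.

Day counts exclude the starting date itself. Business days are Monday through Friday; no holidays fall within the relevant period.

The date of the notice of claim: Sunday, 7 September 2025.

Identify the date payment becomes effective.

3 November 2025

The last day of the investigation period: 7 September 2025 + 14 days = 21 September 2025.
The last day of the proof-of-loss period: 7 business days after Sunday, 21 September 2025, skipping weekends — Sep 22, Sep 23, Sep 24, Sep 25, Sep 26, Sep 29, Sep 30 — lands on Tuesday, 30 September 2025.
The date payment becomes effective: 34 calendar days after 30 September 2025 is 3 November 2025. 3 November 2025 is a Monday, so no roll-forward applies.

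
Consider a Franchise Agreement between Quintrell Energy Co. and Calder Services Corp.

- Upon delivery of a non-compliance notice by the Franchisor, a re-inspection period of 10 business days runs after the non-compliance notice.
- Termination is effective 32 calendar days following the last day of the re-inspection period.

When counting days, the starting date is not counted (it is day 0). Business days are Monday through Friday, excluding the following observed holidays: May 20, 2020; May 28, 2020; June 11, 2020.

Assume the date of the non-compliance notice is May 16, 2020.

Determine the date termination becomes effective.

July 4, 2020

The last day of the re-inspection period: counting 10 business days from Saturday, May 16, 2020 (May 18, May 19, May 21, May 22, May 25, May 26, May 27, May 29, Jun 1, Jun 2, skipping weekends and the listed holidays on May 20, May 28) reaches Tuesday, June 2, 2020.
The date termination becomes effective: June 2, 2020 + 32 days = July 4, 2020.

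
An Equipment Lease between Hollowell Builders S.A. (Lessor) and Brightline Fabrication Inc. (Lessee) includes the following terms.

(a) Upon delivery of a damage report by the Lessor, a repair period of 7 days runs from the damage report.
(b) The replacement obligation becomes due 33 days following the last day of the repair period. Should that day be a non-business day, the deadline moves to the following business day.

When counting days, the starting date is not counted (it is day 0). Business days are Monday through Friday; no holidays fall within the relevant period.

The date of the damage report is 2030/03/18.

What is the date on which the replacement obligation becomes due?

The last day of the repair period: 2030/03/18 + 7 days = 2030/03/25.
The date on which the replacement obligation becomes due: 33 calendar days after 2030/03/25 is 2030/04/27. That falls on a Saturday, so it rolls to the next business day, Monday, 2030/04/29.

2030/04/29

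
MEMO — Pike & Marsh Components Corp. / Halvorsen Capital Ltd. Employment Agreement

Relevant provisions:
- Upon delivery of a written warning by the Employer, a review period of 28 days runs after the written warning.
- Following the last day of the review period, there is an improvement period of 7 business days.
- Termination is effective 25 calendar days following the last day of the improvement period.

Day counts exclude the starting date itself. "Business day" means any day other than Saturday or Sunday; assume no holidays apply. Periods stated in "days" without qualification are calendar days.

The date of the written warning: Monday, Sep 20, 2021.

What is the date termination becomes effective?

The last day of the review period: 28 calendar days after Sep 20, 2021 is Oct 18, 2021.
From Monday, Oct 18, 2021, 7 business days (Oct 19, Oct 20, Oct 21, Oct 22, Oct 25, Oct 26, Oct 27, skipping weekends) brings us to Wednesday, Oct 27, 2021, which is the last day of the improvement period.
The date termination becomes effective: Oct 27, 2021 + 25 days = Nov 21, 2021.

Nov 21, 2021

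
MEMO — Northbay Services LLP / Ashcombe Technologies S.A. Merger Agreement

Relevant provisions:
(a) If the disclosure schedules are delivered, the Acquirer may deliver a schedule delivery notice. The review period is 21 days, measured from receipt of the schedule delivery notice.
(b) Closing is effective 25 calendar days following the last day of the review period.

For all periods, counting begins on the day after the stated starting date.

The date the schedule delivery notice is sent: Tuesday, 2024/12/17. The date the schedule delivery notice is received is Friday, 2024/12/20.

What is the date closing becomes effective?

The last day of the review period: 21 calendar days after 2024/12/20 is 2025/01/10.
The date closing becomes effective: 25 calendar days after 2025/01/10 is 2025/02/04.

2025/02/04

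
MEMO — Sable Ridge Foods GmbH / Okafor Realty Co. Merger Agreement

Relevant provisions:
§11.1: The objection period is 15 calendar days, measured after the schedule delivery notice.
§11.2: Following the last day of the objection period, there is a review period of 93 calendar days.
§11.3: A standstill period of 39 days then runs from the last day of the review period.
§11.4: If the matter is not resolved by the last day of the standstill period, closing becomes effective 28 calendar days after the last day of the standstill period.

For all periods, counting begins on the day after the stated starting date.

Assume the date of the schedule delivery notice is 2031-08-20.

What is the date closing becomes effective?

2032-02-11

Adding 15 calendar days to 2031-08-20 gives 2031-09-04, which is the last day of the objection period.
The last day of the review period: 93 calendar days after 2031-09-04 is 2031-12-06.
The last day of the standstill period: 39 calendar days after 2031-12-06 is 2032-01-14.
The date closing becomes effective: 2032-01-14 + 28 days = 2032-02-11.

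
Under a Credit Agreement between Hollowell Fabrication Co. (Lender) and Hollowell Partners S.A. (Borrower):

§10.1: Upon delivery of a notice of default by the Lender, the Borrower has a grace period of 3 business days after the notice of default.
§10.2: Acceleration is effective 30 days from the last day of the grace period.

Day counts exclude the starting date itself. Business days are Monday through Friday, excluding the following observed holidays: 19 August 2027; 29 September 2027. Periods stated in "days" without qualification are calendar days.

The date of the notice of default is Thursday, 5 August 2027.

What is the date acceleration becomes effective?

9 September 2027

From Thursday, 5 August 2027, 3 business days (Aug 6, Aug 9, Aug 10, skipping weekends) brings us to Tuesday, 10 August 2027, which is the last day of the grace period.
The date acceleration becomes effective: 10 August 2027 + 30 days = 9 September 2027.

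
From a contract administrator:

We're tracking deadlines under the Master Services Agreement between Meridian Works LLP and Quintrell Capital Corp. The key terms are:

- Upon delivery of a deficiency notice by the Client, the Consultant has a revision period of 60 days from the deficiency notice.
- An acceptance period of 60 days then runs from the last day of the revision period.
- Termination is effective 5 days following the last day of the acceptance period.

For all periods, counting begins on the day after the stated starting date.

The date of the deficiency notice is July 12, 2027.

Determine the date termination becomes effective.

November 14, 2027

The last day of the revision period: July 12, 2027 + 60 days = September 10, 2027.
The last day of the acceptance period: September 10, 2027 + 60 days = November 9, 2027.
Adding 5 calendar days to November 9, 2027 gives November 14, 2027, which is the date termination becomes effective.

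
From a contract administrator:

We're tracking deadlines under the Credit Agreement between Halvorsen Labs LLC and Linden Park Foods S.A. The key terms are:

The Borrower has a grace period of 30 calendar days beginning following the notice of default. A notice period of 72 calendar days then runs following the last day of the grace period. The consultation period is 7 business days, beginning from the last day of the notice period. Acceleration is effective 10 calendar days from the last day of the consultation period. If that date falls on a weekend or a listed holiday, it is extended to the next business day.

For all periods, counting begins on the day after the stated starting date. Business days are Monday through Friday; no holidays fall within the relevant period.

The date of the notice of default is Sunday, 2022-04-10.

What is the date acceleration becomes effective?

The last day of the grace period: 2022-04-10 + 30 days = 2022-05-10.
The last day of the notice period: 72 calendar days after 2022-05-10 is 2022-07-21.
From Thursday, 2022-07-21, 7 business days (Jul 22, Jul 25, Jul 26, Jul 27, Jul 28, Jul 29, Aug 1, skipping weekends) brings us to Monday, 2022-08-01, which is the last day of the consultation period.
Adding 10 calendar days to 2022-08-01 gives 2022-08-11, which is the date acceleration becomes effective. 2022-08-11 is a Thursday, so no roll-forward applies.

2022-08-11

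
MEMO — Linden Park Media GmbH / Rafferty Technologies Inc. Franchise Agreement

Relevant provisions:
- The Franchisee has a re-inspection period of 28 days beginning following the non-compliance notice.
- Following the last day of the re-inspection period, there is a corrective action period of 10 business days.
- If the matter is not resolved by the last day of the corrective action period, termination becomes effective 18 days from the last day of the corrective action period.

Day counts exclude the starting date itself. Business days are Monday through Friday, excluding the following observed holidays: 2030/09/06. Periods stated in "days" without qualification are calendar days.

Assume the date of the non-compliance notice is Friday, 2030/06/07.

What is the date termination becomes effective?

The last day of the re-inspection period: 28 calendar days after 2030/06/07 is 2030/07/05.
The last day of the corrective action period: 10 business days after Friday, 2030/07/05, skipping weekends — Jul 8, Jul 9, Jul 10, Jul 11, Jul 12, Jul 15, Jul 16, Jul 17, Jul 18, Jul 19 — lands on Friday, 2030/07/19.
The date termination becomes effective: 2030/07/19 + 18 days = 2030/08/06.

2030/08/06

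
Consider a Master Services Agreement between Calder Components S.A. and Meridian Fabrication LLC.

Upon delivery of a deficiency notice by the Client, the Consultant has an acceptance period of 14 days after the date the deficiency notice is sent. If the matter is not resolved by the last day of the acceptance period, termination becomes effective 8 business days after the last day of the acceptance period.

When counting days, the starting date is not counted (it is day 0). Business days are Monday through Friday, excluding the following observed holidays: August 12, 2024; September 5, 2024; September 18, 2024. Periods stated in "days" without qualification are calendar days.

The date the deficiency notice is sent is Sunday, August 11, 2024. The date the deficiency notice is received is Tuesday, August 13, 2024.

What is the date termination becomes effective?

The last day of the acceptance period: 14 calendar days after August 11, 2024 is August 25, 2024.
From Sunday, August 25, 2024, 8 business days (Aug 26, Aug 27, Aug 28, Aug 29, Aug 30, Sep 2, Sep 3, Sep 4, skipping weekends) brings us to Wednesday, September 4, 2024, which is the date termination becomes effective.

September 4, 2024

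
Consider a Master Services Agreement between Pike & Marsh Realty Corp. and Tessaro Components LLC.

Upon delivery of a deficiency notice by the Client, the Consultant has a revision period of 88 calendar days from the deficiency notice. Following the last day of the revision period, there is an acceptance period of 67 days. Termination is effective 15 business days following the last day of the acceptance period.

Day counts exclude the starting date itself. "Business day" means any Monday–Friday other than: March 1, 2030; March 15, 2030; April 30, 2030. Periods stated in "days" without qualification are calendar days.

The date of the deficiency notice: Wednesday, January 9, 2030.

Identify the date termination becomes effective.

July 4, 2030

Adding 88 calendar days to January 9, 2030 gives April 7, 2030, which is the last day of the revision period.
Adding 67 calendar days to April 7, 2030 gives June 13, 2030, which is the last day of the acceptance period.
The date termination becomes effective: 15 business days after Thursday, June 13, 2030, skipping weekends — Jun 14, Jun 17, Jun 18, Jun 19, …, Jul 2, Jul 3, Jul 4 — lands on Thursday, July 4, 2030.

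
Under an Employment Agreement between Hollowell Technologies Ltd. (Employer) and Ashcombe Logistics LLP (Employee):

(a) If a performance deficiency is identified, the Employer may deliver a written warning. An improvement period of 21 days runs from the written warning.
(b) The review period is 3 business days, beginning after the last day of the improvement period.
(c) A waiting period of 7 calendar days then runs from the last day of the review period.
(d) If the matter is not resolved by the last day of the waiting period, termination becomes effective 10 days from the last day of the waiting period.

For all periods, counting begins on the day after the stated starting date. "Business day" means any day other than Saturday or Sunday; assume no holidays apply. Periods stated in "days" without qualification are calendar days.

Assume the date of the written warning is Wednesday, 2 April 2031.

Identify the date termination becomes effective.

15 May 2031

Adding 21 calendar days to 2 April 2031 gives 23 April 2031, which is the last day of the improvement period.
From Wednesday, 23 April 2031, 3 business days (Apr 24, Apr 25, Apr 28, skipping weekends) brings us to Monday, 28 April 2031, which is the last day of the review period.
The last day of the waiting period: 28 April 2031 + 7 days = 5 May 2031.
The date termination becomes effective: 10 calendar days after 5 May 2031 is 15 May 2031.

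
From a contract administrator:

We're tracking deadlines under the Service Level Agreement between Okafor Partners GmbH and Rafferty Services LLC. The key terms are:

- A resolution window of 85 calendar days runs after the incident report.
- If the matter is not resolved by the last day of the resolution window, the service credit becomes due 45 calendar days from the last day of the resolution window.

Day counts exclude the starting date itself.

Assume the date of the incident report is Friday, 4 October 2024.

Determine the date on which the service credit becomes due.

11 February 2025

The last day of the resolution window: 85 calendar days after 4 October 2024 is 28 December 2024.
The date on which the service credit becomes due: 45 calendar days after 28 December 2024 is 11 February 2025.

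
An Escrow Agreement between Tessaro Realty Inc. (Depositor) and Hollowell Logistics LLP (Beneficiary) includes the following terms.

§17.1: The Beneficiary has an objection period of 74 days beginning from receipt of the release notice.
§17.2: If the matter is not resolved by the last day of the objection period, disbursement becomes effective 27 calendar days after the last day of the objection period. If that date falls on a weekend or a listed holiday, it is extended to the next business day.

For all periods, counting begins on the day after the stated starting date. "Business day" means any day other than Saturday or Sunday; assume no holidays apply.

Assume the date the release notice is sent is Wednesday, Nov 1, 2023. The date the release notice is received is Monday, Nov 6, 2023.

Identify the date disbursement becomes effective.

Feb 15, 2024

Adding 74 calendar days to Nov 6, 2023 gives Jan 19, 2024, which is the last day of the objection period.
The date disbursement becomes effective: Jan 19, 2024 + 27 days = Feb 15, 2024. Feb 15, 2024 is a Thursday, so no roll-forward applies.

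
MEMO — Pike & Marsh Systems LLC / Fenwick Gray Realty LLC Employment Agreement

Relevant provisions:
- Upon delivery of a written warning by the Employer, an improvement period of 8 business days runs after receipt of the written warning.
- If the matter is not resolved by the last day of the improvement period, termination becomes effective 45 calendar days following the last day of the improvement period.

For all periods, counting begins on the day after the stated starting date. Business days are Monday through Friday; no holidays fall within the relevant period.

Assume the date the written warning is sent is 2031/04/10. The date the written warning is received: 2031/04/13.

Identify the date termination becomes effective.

From Sunday, 2031/04/13, 8 business days (Apr 14, Apr 15, Apr 16, Apr 17, Apr 18, Apr 21, Apr 22, Apr 23, skipping weekends) brings us to Wednesday, 2031/04/23, which is the last day of the improvement period.
Adding 45 calendar days to 2031/04/23 gives 2031/06/07, which is the date termination becomes effective.

2031/06/07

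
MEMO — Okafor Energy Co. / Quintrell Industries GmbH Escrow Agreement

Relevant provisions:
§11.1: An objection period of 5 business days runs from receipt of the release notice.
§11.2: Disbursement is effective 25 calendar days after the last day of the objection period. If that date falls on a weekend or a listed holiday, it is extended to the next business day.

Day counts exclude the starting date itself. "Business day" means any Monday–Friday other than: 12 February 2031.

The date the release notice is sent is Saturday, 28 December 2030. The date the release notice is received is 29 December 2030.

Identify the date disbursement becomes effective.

28 January 2031

The last day of the objection period: 5 business days after Sunday, 29 December 2030, skipping weekends — Dec 30, Dec 31, Jan 1, Jan 2, Jan 3 — lands on Friday, 3 January 2031.
Adding 25 calendar days to 3 January 2031 gives 28 January 2031, which is the date disbursement becomes effective. 28 January 2031 is a Tuesday and is not a listed holiday, so no roll-forward applies.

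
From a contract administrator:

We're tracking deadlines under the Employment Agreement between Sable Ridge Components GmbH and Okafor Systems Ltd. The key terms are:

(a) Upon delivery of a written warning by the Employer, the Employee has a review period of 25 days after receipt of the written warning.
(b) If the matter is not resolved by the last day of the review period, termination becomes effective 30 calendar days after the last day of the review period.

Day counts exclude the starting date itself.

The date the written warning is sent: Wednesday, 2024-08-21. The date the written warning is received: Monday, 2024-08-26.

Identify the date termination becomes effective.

2024-10-20

Adding 25 calendar days to 2024-08-26 gives 2024-09-20, which is the last day of the review period.
The date termination becomes effective: 30 calendar days after 2024-09-20 is 2024-10-20.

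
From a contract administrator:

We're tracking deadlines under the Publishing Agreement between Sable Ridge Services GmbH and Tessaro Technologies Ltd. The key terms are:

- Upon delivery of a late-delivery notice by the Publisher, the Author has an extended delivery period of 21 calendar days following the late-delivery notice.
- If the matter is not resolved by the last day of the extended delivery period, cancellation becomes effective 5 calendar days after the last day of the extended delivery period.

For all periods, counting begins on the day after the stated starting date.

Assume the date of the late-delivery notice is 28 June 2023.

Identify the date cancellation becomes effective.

24 July 2023

The last day of the extended delivery period: 28 June 2023 + 21 days = 19 July 2023.
The date cancellation becomes effective: 5 calendar days after 19 July 2023 is 24 July 2023.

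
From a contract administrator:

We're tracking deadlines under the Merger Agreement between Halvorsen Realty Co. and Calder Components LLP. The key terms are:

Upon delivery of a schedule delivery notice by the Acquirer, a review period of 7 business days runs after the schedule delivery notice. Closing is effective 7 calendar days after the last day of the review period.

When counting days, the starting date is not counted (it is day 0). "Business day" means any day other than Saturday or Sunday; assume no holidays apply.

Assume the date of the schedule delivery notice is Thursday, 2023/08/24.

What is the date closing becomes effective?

2023/09/11

From Thursday, 2023/08/24, 7 business days (Aug 25, Aug 28, Aug 29, Aug 30, Aug 31, Sep 1, Sep 4, skipping weekends) brings us to Monday, 2023/09/04, which is the last day of the review period.
The date closing becomes effective: 7 calendar days after 2023/09/04 is 2023/09/11.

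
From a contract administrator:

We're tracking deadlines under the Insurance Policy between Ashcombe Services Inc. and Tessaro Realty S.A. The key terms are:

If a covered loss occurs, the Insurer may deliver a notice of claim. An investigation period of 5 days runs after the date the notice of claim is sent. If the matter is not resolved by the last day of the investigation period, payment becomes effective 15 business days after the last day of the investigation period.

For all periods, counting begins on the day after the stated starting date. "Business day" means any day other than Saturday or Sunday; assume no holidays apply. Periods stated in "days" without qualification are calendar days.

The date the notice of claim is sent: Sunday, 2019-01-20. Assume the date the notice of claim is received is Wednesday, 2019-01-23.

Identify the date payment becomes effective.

2019-02-15

The last day of the investigation period: 5 calendar days after 2019-01-20 is 2019-01-25.
The date payment becomes effective: 15 business days after Friday, 2019-01-25, skipping weekends — Jan 28, Jan 29, Jan 30, Jan 31, …, Feb 13, Feb 14, Feb 15 — lands on Friday, 2019-02-15.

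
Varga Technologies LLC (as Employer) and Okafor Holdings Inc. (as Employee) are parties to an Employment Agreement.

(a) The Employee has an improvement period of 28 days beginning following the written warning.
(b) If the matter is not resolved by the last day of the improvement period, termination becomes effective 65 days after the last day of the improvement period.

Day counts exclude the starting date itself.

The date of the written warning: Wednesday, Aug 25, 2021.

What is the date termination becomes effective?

Nov 26, 2021

The last day of the improvement period: Aug 25, 2021 + 28 days = Sep 22, 2021.
The date termination becomes effective: Sep 22, 2021 + 65 days = Nov 26, 2021.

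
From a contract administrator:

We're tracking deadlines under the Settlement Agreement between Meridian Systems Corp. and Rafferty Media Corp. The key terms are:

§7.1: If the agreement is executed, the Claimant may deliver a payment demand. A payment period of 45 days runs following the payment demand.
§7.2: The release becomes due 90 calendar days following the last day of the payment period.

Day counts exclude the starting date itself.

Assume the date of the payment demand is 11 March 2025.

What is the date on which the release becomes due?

The last day of the payment period: 11 March 2025 + 45 days = 25 April 2025.
The date on which the release becomes due: 90 calendar days after 25 April 2025 is 24 July 2025.

24 July 2025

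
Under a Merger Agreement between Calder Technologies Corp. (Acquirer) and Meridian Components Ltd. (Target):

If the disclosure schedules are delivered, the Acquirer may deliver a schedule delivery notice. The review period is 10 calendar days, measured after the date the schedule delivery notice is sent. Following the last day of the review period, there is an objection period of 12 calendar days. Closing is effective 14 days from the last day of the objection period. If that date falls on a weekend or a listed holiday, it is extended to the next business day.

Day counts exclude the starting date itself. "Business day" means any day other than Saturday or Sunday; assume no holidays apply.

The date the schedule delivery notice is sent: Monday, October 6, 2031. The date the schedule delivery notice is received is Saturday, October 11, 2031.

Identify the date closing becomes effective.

The last day of the review period: October 6, 2031 + 10 days = October 16, 2031.
The last day of the objection period: October 16, 2031 + 12 days = October 28, 2031.
The date closing becomes effective: 14 calendar days after October 28, 2031 is November 11, 2031. November 11, 2031 is a Tuesday, so no roll-forward applies.

November 11, 2031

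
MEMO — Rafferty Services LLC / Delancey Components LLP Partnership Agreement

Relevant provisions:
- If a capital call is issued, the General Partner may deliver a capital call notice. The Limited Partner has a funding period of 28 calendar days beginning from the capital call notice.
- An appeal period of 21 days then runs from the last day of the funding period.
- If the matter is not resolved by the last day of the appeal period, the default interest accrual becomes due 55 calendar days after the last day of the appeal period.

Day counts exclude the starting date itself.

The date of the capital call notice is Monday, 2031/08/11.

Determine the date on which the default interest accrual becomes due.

The last day of the funding period: 28 calendar days after 2031/08/11 is 2031/09/08.
The last day of the appeal period: 2031/09/08 + 21 days = 2031/09/29.
Adding 55 calendar days to 2031/09/29 gives 2031/11/23, which is the date on which the default interest accrual becomes due.

2031/11/23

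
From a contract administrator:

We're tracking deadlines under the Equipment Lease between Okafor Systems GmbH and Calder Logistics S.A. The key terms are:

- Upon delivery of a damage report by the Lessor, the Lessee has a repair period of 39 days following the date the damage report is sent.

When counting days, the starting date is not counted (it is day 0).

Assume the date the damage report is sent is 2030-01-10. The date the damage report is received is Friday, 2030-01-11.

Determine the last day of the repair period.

Adding 39 calendar days to 2030-01-10 gives 2030-02-18, which is the last day of the repair period.

2030-02-18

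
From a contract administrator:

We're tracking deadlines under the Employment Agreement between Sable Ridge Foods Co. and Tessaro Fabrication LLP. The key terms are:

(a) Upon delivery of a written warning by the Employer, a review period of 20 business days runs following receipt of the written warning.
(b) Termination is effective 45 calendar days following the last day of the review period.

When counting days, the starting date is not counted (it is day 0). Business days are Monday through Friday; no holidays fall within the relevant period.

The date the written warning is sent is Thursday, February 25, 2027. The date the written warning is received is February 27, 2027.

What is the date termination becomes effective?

From Saturday, February 27, 2027, 20 business days (Mar 1, Mar 2, Mar 3, Mar 4, …, Mar 24, Mar 25, Mar 26, skipping weekends) brings us to Friday, March 26, 2027, which is the last day of the review period.
Adding 45 calendar days to March 26, 2027 gives May 10, 2027, which is the date termination becomes effective.

May 10, 2027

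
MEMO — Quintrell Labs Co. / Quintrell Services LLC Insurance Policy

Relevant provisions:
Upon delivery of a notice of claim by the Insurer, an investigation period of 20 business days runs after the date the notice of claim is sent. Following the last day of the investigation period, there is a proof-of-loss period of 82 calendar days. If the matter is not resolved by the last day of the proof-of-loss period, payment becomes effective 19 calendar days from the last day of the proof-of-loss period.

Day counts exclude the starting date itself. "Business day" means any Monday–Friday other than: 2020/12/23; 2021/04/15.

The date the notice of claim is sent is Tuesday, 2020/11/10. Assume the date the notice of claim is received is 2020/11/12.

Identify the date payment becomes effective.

The last day of the investigation period: 20 business days after Tuesday, 2020/11/10, skipping weekends — Nov 11, Nov 12, Nov 13, Nov 16, …, Dec 4, Dec 7, Dec 8 — lands on Tuesday, 2020/12/08.
The last day of the proof-of-loss period: 2020/12/08 + 82 days = 2021/02/28.
Adding 19 calendar days to 2021/02/28 gives 2021/03/19, which is the date payment becomes effective.

2021/03/19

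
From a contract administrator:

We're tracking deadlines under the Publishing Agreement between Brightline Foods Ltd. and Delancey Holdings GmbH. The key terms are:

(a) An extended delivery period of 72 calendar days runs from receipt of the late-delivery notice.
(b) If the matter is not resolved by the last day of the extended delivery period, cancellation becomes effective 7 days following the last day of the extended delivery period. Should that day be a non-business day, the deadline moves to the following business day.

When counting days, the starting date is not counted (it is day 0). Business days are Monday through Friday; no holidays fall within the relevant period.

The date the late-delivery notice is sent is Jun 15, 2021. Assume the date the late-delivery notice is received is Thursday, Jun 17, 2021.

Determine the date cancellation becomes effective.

Sep 6, 2021

The last day of the extended delivery period: 72 calendar days after Jun 17, 2021 is Aug 28, 2021.
The date cancellation becomes effective: 7 calendar days after Aug 28, 2021 is Sep 4, 2021. That falls on a Saturday, so it rolls to the next business day, Monday, Sep 6, 2021.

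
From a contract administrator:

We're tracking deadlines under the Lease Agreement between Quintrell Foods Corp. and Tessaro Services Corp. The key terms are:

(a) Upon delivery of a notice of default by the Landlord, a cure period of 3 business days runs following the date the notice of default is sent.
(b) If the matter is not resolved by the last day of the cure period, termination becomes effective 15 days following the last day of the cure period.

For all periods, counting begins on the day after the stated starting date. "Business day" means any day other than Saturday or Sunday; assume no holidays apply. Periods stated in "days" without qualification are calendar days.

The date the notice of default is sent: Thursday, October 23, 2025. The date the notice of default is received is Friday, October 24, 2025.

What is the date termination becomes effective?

The last day of the cure period: 3 business days after Thursday, October 23, 2025, skipping weekends — Oct 24, Oct 27, Oct 28 — lands on Tuesday, October 28, 2025.
Adding 15 calendar days to October 28, 2025 gives November 12, 2025, which is the date termination becomes effective.

November 12, 2025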